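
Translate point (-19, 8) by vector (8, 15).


Translation: (x+dx, y+dy) = (-19+8, 8+15) = (-11, 23)

(-11, 23)


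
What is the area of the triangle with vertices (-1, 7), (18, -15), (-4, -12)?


Area = |x1(y2-y3) + x2(y3-y1) + x3(y1-y2)| / 2
= |-1*(-15--12) + 18*(-12-7) + -4*(7--15)| / 2
= 213.5

213.5


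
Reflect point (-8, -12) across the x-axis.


Reflection across x-axis: (x, y) -> (x, -y)
(-8, -12) -> (-8, 12)

(-8, 12)


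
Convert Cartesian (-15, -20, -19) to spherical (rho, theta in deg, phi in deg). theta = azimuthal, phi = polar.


rho = sqrt((-15)^2 + (-20)^2 + (-19)^2) = 31.4006
theta = atan2(-20, -15) = 233.1301 deg
phi = acos(-19/31.4006) = 127.2348 deg

rho = 31.4006, theta = 233.1301 deg, phi = 127.2348 deg


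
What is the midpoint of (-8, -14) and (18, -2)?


Midpoint = ((-8+18)/2, (-14+-2)/2) = (5, -8)

(5, -8)


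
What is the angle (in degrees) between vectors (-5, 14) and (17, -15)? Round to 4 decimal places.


dot = -5*17 + 14*-15 = -295
|u| = 14.8661, |v| = 22.6716
cos(angle) = -0.8753
angle = 151.0775 degrees

151.0775 degrees


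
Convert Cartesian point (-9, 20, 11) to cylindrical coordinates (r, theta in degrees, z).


r = sqrt((-9)^2 + 20^2) = 21.9317
theta = atan2(20, -9) = 114.2277 deg
z = 11

r = 21.9317, theta = 114.2277 deg, z = 11


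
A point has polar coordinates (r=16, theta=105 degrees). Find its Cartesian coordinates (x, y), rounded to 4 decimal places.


x = 16 * cos(105) = -4.1411
y = 16 * sin(105) = 15.4548

(-4.1411, 15.4548)


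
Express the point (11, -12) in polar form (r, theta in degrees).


r = sqrt(11^2 + (-12)^2) = 16.2788
theta = atan2(-12, 11) = 312.5104 degrees

r = 16.2788, theta = 312.5104 degrees


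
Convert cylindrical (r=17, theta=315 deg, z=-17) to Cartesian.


x = 17 * cos(315) = 12.0208
y = 17 * sin(315) = -12.0208
z = -17

(12.0208, -12.0208, -17)


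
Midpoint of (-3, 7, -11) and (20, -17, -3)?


Midpoint = ((-3+20)/2, (7+-17)/2, (-11+-3)/2) = (8.5, -5, -7)

(8.5, -5, -7)


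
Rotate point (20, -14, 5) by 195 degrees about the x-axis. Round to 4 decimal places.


x' = 20
y' = -14*cos(195) - 5*sin(195) = 14.8171
z' = -14*sin(195) + 5*cos(195) = -1.2062

(20, 14.8171, -1.2062)


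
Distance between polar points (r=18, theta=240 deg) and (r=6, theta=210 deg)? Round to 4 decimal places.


d = sqrt(r1^2 + r2^2 - 2*r1*r2*cos(t2-t1))
d = sqrt(18^2 + 6^2 - 2*18*6*cos(210-240)) = 13.1506

13.1506


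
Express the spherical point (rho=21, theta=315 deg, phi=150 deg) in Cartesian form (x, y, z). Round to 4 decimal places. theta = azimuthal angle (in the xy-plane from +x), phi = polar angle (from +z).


x = 21 * sin(150) * cos(315) = 7.4246
y = 21 * sin(150) * sin(315) = -7.4246
z = 21 * cos(150) = -18.1865

(7.4246, -7.4246, -18.1865)


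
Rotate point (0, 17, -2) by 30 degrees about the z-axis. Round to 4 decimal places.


x' = 0*cos(30) - 17*sin(30) = -8.5
y' = 0*sin(30) + 17*cos(30) = 14.7224
z' = -2

(-8.5, 14.7224, -2)


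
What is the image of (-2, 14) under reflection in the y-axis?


Reflection across y-axis: (x, y) -> (-x, y)
(-2, 14) -> (2, 14)

(2, 14)


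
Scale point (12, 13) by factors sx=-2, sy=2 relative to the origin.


Scaling: (x*sx, y*sy) = (12*-2, 13*2) = (-24, 26)

(-24, 26)


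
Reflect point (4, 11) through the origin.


Reflection through origin: (x, y) -> (-x, -y)
(4, 11) -> (-4, -11)

(-4, -11)


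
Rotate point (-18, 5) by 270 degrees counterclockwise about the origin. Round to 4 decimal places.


x' = -18*cos(270) - 5*sin(270) = 5
y' = -18*sin(270) + 5*cos(270) = 18

(5, 18)


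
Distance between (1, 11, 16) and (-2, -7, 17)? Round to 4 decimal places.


d = sqrt((-2-1)^2 + (-7-11)^2 + (17-16)^2) = 18.2757

18.2757


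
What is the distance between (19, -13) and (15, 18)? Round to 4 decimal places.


d = sqrt((15-19)^2 + (18--13)^2) = 31.257

31.257


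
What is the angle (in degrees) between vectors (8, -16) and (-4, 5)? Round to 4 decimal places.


dot = 8*-4 + -16*5 = -112
|u| = 17.8885, |v| = 6.4031
cos(angle) = -0.9778
angle = 167.9052 degrees

167.9052 degrees


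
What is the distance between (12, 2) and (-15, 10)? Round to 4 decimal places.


d = sqrt((-15-12)^2 + (10-2)^2) = 28.1603

28.1603


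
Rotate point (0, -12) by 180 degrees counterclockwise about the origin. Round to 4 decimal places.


x' = 0*cos(180) - -12*sin(180) = 0
y' = 0*sin(180) + -12*cos(180) = 12

(0, 12)


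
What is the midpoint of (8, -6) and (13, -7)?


Midpoint = ((8+13)/2, (-6+-7)/2) = (10.5, -6.5)

(10.5, -6.5)


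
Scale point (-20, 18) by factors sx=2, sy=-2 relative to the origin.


Scaling: (x*sx, y*sy) = (-20*2, 18*-2) = (-40, -36)

(-40, -36)


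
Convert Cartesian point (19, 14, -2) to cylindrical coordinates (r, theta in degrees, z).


r = sqrt(19^2 + 14^2) = 23.6008
theta = atan2(14, 19) = 36.3844 deg
z = -2

r = 23.6008, theta = 36.3844 deg, z = -2


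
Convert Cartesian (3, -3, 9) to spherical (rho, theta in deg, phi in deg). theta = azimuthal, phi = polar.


rho = sqrt(3^2 + (-3)^2 + 9^2) = 9.9499
theta = atan2(-3, 3) = 315 deg
phi = acos(9/9.9499) = 25.2394 deg

rho = 9.9499, theta = 315 deg, phi = 25.2394 deg


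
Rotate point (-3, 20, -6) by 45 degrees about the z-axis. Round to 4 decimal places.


x' = -3*cos(45) - 20*sin(45) = -16.2635
y' = -3*sin(45) + 20*cos(45) = 12.0208
z' = -6

(-16.2635, 12.0208, -6)


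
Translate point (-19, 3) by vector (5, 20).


Translation: (x+dx, y+dy) = (-19+5, 3+20) = (-14, 23)

(-14, 23)


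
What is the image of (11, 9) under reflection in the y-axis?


Reflection across y-axis: (x, y) -> (-x, y)
(11, 9) -> (-11, 9)

(-11, 9)


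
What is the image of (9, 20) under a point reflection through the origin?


Reflection through origin: (x, y) -> (-x, -y)
(9, 20) -> (-9, -20)

(-9, -20)


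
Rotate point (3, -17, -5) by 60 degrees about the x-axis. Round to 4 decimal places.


x' = 3
y' = -17*cos(60) - -5*sin(60) = -4.1699
z' = -17*sin(60) + -5*cos(60) = -17.2224

(3, -4.1699, -17.2224)


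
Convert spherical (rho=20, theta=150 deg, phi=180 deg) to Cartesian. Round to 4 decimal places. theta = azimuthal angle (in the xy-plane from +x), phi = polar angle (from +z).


x = 20 * sin(180) * cos(150) = 0
y = 20 * sin(180) * sin(150) = 0
z = 20 * cos(180) = -20

(0, 0, -20)


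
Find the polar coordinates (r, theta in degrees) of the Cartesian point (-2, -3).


r = sqrt((-2)^2 + (-3)^2) = 3.6056
theta = atan2(-3, -2) = 236.3099 degrees

r = 3.6056, theta = 236.3099 degrees


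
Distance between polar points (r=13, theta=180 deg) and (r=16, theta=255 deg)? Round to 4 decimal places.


d = sqrt(r1^2 + r2^2 - 2*r1*r2*cos(t2-t1))
d = sqrt(13^2 + 16^2 - 2*13*16*cos(255-180)) = 17.8138

17.8138


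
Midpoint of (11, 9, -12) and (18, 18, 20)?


Midpoint = ((11+18)/2, (9+18)/2, (-12+20)/2) = (14.5, 13.5, 4)

(14.5, 13.5, 4)


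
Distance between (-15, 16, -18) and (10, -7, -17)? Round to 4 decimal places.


d = sqrt((10--15)^2 + (-7-16)^2 + (-17--18)^2) = 33.9853

33.9853


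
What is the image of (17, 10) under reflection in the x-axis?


Reflection across x-axis: (x, y) -> (x, -y)
(17, 10) -> (17, -10)

(17, -10)


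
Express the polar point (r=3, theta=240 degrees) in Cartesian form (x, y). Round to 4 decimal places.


x = 3 * cos(240) = -1.5
y = 3 * sin(240) = -2.5981

(-1.5, -2.5981)


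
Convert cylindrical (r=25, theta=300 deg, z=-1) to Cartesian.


x = 25 * cos(300) = 12.5
y = 25 * sin(300) = -21.6506
z = -1

(12.5, -21.6506, -1)


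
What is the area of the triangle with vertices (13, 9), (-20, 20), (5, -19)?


Area = |x1(y2-y3) + x2(y3-y1) + x3(y1-y2)| / 2
= |13*(20--19) + -20*(-19-9) + 5*(9-20)| / 2
= 506

506


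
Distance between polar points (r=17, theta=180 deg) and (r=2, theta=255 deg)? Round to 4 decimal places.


d = sqrt(r1^2 + r2^2 - 2*r1*r2*cos(t2-t1))
d = sqrt(17^2 + 2^2 - 2*17*2*cos(255-180)) = 16.5952

16.5952


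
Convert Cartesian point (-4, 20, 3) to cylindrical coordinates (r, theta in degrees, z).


r = sqrt((-4)^2 + 20^2) = 20.3961
theta = atan2(20, -4) = 101.3099 deg
z = 3

r = 20.3961, theta = 101.3099 deg, z = 3


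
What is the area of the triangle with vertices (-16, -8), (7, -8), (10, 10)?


Area = |x1(y2-y3) + x2(y3-y1) + x3(y1-y2)| / 2
= |-16*(-8-10) + 7*(10--8) + 10*(-8--8)| / 2
= 207

207


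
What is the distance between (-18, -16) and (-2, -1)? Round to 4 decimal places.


d = sqrt((-2--18)^2 + (-1--16)^2) = 21.9317

21.9317


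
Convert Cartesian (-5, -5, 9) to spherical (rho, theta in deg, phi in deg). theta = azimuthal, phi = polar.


rho = sqrt((-5)^2 + (-5)^2 + 9^2) = 11.4455
theta = atan2(-5, -5) = 225 deg
phi = acos(9/11.4455) = 38.1558 deg

rho = 11.4455, theta = 225 deg, phi = 38.1558 deg


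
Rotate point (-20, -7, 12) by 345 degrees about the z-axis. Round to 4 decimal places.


x' = -20*cos(345) - -7*sin(345) = -21.1302
y' = -20*sin(345) + -7*cos(345) = -1.5851
z' = 12

(-21.1302, -1.5851, 12)


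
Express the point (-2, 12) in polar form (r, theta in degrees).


r = sqrt((-2)^2 + 12^2) = 12.1655
theta = atan2(12, -2) = 99.4623 degrees

r = 12.1655, theta = 99.4623 degrees


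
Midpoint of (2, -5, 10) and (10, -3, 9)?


Midpoint = ((2+10)/2, (-5+-3)/2, (10+9)/2) = (6, -4, 9.5)

(6, -4, 9.5)


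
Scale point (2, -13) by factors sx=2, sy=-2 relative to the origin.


Scaling: (x*sx, y*sy) = (2*2, -13*-2) = (4, 26)

(4, 26)


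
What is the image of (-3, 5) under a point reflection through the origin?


Reflection through origin: (x, y) -> (-x, -y)
(-3, 5) -> (3, -5)

(3, -5)


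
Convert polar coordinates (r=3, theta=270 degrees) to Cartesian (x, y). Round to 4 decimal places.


x = 3 * cos(270) = 0
y = 3 * sin(270) = -3

(0, -3)


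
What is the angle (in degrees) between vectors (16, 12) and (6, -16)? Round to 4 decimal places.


dot = 16*6 + 12*-16 = -96
|u| = 20, |v| = 17.088
cos(angle) = -0.2809
angle = 106.3139 degrees

106.3139 degrees


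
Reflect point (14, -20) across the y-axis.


Reflection across y-axis: (x, y) -> (-x, y)
(14, -20) -> (-14, -20)

(-14, -20)


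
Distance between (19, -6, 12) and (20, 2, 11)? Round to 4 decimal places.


d = sqrt((20-19)^2 + (2--6)^2 + (11-12)^2) = 8.124

8.124


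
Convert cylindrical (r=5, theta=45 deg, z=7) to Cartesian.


x = 5 * cos(45) = 3.5355
y = 5 * sin(45) = 3.5355
z = 7

(3.5355, 3.5355, 7)


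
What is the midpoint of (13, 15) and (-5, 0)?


Midpoint = ((13+-5)/2, (15+0)/2) = (4, 7.5)

(4, 7.5)


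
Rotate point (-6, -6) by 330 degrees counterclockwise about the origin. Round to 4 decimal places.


x' = -6*cos(330) - -6*sin(330) = -8.1962
y' = -6*sin(330) + -6*cos(330) = -2.1962

(-8.1962, -2.1962)


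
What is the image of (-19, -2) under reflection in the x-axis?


Reflection across x-axis: (x, y) -> (x, -y)
(-19, -2) -> (-19, 2)

(-19, 2)


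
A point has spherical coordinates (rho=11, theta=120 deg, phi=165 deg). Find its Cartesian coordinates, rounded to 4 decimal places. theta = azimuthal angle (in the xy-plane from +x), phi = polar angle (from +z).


x = 11 * sin(165) * cos(120) = -1.4235
y = 11 * sin(165) * sin(120) = 2.4656
z = 11 * cos(165) = -10.6252

(-1.4235, 2.4656, -10.6252)


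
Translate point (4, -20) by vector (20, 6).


Translation: (x+dx, y+dy) = (4+20, -20+6) = (24, -14)

(24, -14)


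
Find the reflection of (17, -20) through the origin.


Reflection through origin: (x, y) -> (-x, -y)
(17, -20) -> (-17, 20)

(-17, 20)


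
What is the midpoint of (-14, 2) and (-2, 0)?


Midpoint = ((-14+-2)/2, (2+0)/2) = (-8, 1)

(-8, 1)


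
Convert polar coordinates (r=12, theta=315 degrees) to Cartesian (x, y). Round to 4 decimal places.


x = 12 * cos(315) = 8.4853
y = 12 * sin(315) = -8.4853

(8.4853, -8.4853)


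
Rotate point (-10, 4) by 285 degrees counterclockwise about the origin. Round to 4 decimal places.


x' = -10*cos(285) - 4*sin(285) = 1.2755
y' = -10*sin(285) + 4*cos(285) = 10.6945

(1.2755, 10.6945)


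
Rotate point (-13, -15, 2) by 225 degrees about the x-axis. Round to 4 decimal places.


x' = -13
y' = -15*cos(225) - 2*sin(225) = 12.0208
z' = -15*sin(225) + 2*cos(225) = 9.1924

(-13, 12.0208, 9.1924)


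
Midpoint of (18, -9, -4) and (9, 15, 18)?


Midpoint = ((18+9)/2, (-9+15)/2, (-4+18)/2) = (13.5, 3, 7)

(13.5, 3, 7)


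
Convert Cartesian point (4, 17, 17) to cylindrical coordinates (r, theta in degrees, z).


r = sqrt(4^2 + 17^2) = 17.4642
theta = atan2(17, 4) = 76.7595 deg
z = 17

r = 17.4642, theta = 76.7595 deg, z = 17


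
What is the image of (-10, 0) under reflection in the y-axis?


Reflection across y-axis: (x, y) -> (-x, y)
(-10, 0) -> (10, 0)

(10, 0)


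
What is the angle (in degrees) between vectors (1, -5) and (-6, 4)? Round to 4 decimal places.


dot = 1*-6 + -5*4 = -26
|u| = 5.099, |v| = 7.2111
cos(angle) = -0.7071
angle = 135 degrees

135 degrees


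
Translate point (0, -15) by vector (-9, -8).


Translation: (x+dx, y+dy) = (0+-9, -15+-8) = (-9, -23)

(-9, -23)


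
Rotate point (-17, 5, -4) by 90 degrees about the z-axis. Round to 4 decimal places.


x' = -17*cos(90) - 5*sin(90) = -5
y' = -17*sin(90) + 5*cos(90) = -17
z' = -4

(-5, -17, -4)


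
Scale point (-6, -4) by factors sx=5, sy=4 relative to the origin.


Scaling: (x*sx, y*sy) = (-6*5, -4*4) = (-30, -16)

(-30, -16)


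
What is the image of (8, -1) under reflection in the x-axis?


Reflection across x-axis: (x, y) -> (x, -y)
(8, -1) -> (8, 1)

(8, 1)


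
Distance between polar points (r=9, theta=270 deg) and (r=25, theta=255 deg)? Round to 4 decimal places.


d = sqrt(r1^2 + r2^2 - 2*r1*r2*cos(t2-t1))
d = sqrt(9^2 + 25^2 - 2*9*25*cos(255-270)) = 16.4722

16.4722


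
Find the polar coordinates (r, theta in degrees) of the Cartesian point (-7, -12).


r = sqrt((-7)^2 + (-12)^2) = 13.8924
theta = atan2(-12, -7) = 239.7436 degrees

r = 13.8924, theta = 239.7436 degrees


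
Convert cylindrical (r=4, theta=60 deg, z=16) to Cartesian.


x = 4 * cos(60) = 2
y = 4 * sin(60) = 3.4641
z = 16

(2, 3.4641, 16)


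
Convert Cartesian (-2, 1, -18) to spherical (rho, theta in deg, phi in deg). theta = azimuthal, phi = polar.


rho = sqrt((-2)^2 + 1^2 + (-18)^2) = 18.1384
theta = atan2(1, -2) = 153.4349 deg
phi = acos(-18/18.1384) = 172.9187 deg

rho = 18.1384, theta = 153.4349 deg, phi = 172.9187 deg


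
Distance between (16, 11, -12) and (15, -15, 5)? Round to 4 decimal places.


d = sqrt((15-16)^2 + (-15-11)^2 + (5--12)^2) = 31.0805

31.0805


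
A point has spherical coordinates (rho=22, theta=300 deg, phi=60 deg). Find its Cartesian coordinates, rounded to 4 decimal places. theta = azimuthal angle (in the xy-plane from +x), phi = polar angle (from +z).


x = 22 * sin(60) * cos(300) = 9.5263
y = 22 * sin(60) * sin(300) = -16.5
z = 22 * cos(60) = 11

(9.5263, -16.5, 11)


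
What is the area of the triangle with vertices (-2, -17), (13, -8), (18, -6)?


Area = |x1(y2-y3) + x2(y3-y1) + x3(y1-y2)| / 2
= |-2*(-8--6) + 13*(-6--17) + 18*(-17--8)| / 2
= 7.5

7.5


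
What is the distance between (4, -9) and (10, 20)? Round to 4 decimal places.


d = sqrt((10-4)^2 + (20--9)^2) = 29.6142

29.6142


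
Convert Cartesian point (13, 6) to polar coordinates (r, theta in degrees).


r = sqrt(13^2 + 6^2) = 14.3178
theta = atan2(6, 13) = 24.7751 degrees

r = 14.3178, theta = 24.7751 degrees


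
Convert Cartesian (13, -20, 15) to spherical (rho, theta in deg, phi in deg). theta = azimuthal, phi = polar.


rho = sqrt(13^2 + (-20)^2 + 15^2) = 28.178
theta = atan2(-20, 13) = 303.0239 deg
phi = acos(15/28.178) = 57.837 deg

rho = 28.178, theta = 303.0239 deg, phi = 57.837 deg


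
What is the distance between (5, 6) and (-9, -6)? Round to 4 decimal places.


d = sqrt((-9-5)^2 + (-6-6)^2) = 18.4391

18.4391


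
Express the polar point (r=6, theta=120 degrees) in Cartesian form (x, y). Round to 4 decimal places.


x = 6 * cos(120) = -3
y = 6 * sin(120) = 5.1962

(-3, 5.1962)


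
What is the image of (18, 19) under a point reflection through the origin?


Reflection through origin: (x, y) -> (-x, -y)
(18, 19) -> (-18, -19)

(-18, -19)


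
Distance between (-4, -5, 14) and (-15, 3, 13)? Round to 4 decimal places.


d = sqrt((-15--4)^2 + (3--5)^2 + (13-14)^2) = 13.6382

13.6382


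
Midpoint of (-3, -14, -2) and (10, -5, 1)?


Midpoint = ((-3+10)/2, (-14+-5)/2, (-2+1)/2) = (3.5, -9.5, -0.5)

(3.5, -9.5, -0.5)


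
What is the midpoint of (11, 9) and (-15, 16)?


Midpoint = ((11+-15)/2, (9+16)/2) = (-2, 12.5)

(-2, 12.5)


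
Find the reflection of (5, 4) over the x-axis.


Reflection across x-axis: (x, y) -> (x, -y)
(5, 4) -> (5, -4)

(5, -4)


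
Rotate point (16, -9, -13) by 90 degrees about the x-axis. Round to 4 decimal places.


x' = 16
y' = -9*cos(90) - -13*sin(90) = 13
z' = -9*sin(90) + -13*cos(90) = -9

(16, 13, -9)


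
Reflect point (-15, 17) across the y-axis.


Reflection across y-axis: (x, y) -> (-x, y)
(-15, 17) -> (15, 17)

(15, 17)


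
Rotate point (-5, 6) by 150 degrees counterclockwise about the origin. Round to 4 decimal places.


x' = -5*cos(150) - 6*sin(150) = 1.3301
y' = -5*sin(150) + 6*cos(150) = -7.6962

(1.3301, -7.6962)


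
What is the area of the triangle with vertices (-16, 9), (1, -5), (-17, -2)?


Area = |x1(y2-y3) + x2(y3-y1) + x3(y1-y2)| / 2
= |-16*(-5--2) + 1*(-2-9) + -17*(9--5)| / 2
= 100.5

100.5


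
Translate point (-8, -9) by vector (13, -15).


Translation: (x+dx, y+dy) = (-8+13, -9+-15) = (5, -24)

(5, -24)


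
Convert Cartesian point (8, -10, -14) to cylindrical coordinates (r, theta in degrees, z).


r = sqrt(8^2 + (-10)^2) = 12.8062
theta = atan2(-10, 8) = 308.6598 deg
z = -14

r = 12.8062, theta = 308.6598 deg, z = -14


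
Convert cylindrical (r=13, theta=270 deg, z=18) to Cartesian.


x = 13 * cos(270) = 0
y = 13 * sin(270) = -13
z = 18

(0, -13, 18)


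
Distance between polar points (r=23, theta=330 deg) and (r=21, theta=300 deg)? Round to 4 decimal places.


d = sqrt(r1^2 + r2^2 - 2*r1*r2*cos(t2-t1))
d = sqrt(23^2 + 21^2 - 2*23*21*cos(300-330)) = 11.5507

11.5507


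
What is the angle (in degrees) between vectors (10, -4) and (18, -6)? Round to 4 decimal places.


dot = 10*18 + -4*-6 = 204
|u| = 10.7703, |v| = 18.9737
cos(angle) = 0.9983
angle = 3.3665 degrees

3.3665 degrees


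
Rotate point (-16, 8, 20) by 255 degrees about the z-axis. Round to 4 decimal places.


x' = -16*cos(255) - 8*sin(255) = 11.8685
y' = -16*sin(255) + 8*cos(255) = 13.3843
z' = 20

(11.8685, 13.3843, 20)


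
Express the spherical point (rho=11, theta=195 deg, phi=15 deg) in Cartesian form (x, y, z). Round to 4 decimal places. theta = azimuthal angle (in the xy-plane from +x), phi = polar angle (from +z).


x = 11 * sin(15) * cos(195) = -2.75
y = 11 * sin(15) * sin(195) = -0.7369
z = 11 * cos(15) = 10.6252

(-2.75, -0.7369, 10.6252)


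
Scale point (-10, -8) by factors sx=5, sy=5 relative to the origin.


Scaling: (x*sx, y*sy) = (-10*5, -8*5) = (-50, -40)

(-50, -40)


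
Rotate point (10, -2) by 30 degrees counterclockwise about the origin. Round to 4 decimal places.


x' = 10*cos(30) - -2*sin(30) = 9.6603
y' = 10*sin(30) + -2*cos(30) = 3.2679

(9.6603, 3.2679)


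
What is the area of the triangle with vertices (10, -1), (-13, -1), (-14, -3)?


Area = |x1(y2-y3) + x2(y3-y1) + x3(y1-y2)| / 2
= |10*(-1--3) + -13*(-3--1) + -14*(-1--1)| / 2
= 23

23


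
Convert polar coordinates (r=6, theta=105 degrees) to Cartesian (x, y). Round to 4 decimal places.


x = 6 * cos(105) = -1.5529
y = 6 * sin(105) = 5.7956

(-1.5529, 5.7956)


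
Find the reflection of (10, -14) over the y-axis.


Reflection across y-axis: (x, y) -> (-x, y)
(10, -14) -> (-10, -14)

(-10, -14)


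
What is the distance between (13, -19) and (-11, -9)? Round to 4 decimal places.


d = sqrt((-11-13)^2 + (-9--19)^2) = 26

26


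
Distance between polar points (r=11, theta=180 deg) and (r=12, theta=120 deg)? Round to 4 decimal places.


d = sqrt(r1^2 + r2^2 - 2*r1*r2*cos(t2-t1))
d = sqrt(11^2 + 12^2 - 2*11*12*cos(120-180)) = 11.5326

11.5326


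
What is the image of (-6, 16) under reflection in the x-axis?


Reflection across x-axis: (x, y) -> (x, -y)
(-6, 16) -> (-6, -16)

(-6, -16)


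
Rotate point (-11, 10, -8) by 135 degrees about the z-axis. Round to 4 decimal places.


x' = -11*cos(135) - 10*sin(135) = 0.7071
y' = -11*sin(135) + 10*cos(135) = -14.8492
z' = -8

(0.7071, -14.8492, -8)


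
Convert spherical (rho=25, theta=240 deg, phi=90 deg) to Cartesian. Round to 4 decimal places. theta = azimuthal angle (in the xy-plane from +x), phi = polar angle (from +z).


x = 25 * sin(90) * cos(240) = -12.5
y = 25 * sin(90) * sin(240) = -21.6506
z = 25 * cos(90) = 0

(-12.5, -21.6506, 0)


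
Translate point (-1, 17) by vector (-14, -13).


Translation: (x+dx, y+dy) = (-1+-14, 17+-13) = (-15, 4)

(-15, 4)


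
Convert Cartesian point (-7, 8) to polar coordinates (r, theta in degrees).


r = sqrt((-7)^2 + 8^2) = 10.6301
theta = atan2(8, -7) = 131.1859 degrees

r = 10.6301, theta = 131.1859 degrees


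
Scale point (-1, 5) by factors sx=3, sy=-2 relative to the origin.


Scaling: (x*sx, y*sy) = (-1*3, 5*-2) = (-3, -10)

(-3, -10)


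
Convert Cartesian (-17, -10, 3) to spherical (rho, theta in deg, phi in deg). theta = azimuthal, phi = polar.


rho = sqrt((-17)^2 + (-10)^2 + 3^2) = 19.9499
theta = atan2(-10, -17) = 210.4655 deg
phi = acos(3/19.9499) = 81.3513 deg

rho = 19.9499, theta = 210.4655 deg, phi = 81.3513 deg


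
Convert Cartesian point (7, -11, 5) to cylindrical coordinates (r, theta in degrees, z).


r = sqrt(7^2 + (-11)^2) = 13.0384
theta = atan2(-11, 7) = 302.4712 deg
z = 5

r = 13.0384, theta = 302.4712 deg, z = 5


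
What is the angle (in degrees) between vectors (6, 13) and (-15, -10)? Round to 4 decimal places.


dot = 6*-15 + 13*-10 = -220
|u| = 14.3178, |v| = 18.0278
cos(angle) = -0.8523
angle = 148.4652 degrees

148.4652 degrees


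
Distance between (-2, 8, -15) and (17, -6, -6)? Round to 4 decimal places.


d = sqrt((17--2)^2 + (-6-8)^2 + (-6--15)^2) = 25.2587

25.2587


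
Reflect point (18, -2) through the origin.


Reflection through origin: (x, y) -> (-x, -y)
(18, -2) -> (-18, 2)

(-18, 2)


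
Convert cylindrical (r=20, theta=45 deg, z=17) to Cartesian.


x = 20 * cos(45) = 14.1421
y = 20 * sin(45) = 14.1421
z = 17

(14.1421, 14.1421, 17)


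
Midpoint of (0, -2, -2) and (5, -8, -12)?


Midpoint = ((0+5)/2, (-2+-8)/2, (-2+-12)/2) = (2.5, -5, -7)

(2.5, -5, -7)


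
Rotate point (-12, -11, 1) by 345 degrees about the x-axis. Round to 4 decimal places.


x' = -12
y' = -11*cos(345) - 1*sin(345) = -10.3664
z' = -11*sin(345) + 1*cos(345) = 3.8129

(-12, -10.3664, 3.8129)


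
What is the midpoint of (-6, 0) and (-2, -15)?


Midpoint = ((-6+-2)/2, (0+-15)/2) = (-4, -7.5)

(-4, -7.5)


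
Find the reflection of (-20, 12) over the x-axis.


Reflection across x-axis: (x, y) -> (x, -y)
(-20, 12) -> (-20, -12)

(-20, -12)


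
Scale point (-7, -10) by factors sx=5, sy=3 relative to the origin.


Scaling: (x*sx, y*sy) = (-7*5, -10*3) = (-35, -30)

(-35, -30)


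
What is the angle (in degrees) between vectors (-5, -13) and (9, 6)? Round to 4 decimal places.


dot = -5*9 + -13*6 = -123
|u| = 13.9284, |v| = 10.8167
cos(angle) = -0.8164
angle = 144.7276 degrees

144.7276 degrees


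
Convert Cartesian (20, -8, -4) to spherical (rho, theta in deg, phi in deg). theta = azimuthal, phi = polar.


rho = sqrt(20^2 + (-8)^2 + (-4)^2) = 21.9089
theta = atan2(-8, 20) = 338.1986 deg
phi = acos(-4/21.9089) = 100.5197 deg

rho = 21.9089, theta = 338.1986 deg, phi = 100.5197 deg


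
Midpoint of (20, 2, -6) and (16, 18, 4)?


Midpoint = ((20+16)/2, (2+18)/2, (-6+4)/2) = (18, 10, -1)

(18, 10, -1)


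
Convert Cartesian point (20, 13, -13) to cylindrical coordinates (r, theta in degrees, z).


r = sqrt(20^2 + 13^2) = 23.8537
theta = atan2(13, 20) = 33.0239 deg
z = -13

r = 23.8537, theta = 33.0239 deg, z = -13


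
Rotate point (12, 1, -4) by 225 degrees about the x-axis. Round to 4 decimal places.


x' = 12
y' = 1*cos(225) - -4*sin(225) = -3.5355
z' = 1*sin(225) + -4*cos(225) = 2.1213

(12, -3.5355, 2.1213)


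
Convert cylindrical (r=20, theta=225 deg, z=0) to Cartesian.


x = 20 * cos(225) = -14.1421
y = 20 * sin(225) = -14.1421
z = 0

(-14.1421, -14.1421, 0)


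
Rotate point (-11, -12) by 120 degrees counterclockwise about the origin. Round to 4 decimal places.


x' = -11*cos(120) - -12*sin(120) = 15.8923
y' = -11*sin(120) + -12*cos(120) = -3.5263

(15.8923, -3.5263)


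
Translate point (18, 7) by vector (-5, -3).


Translation: (x+dx, y+dy) = (18+-5, 7+-3) = (13, 4)

(13, 4)


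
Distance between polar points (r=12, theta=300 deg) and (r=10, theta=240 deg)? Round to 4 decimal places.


d = sqrt(r1^2 + r2^2 - 2*r1*r2*cos(t2-t1))
d = sqrt(12^2 + 10^2 - 2*12*10*cos(240-300)) = 11.1355

11.1355


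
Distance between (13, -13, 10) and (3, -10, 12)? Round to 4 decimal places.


d = sqrt((3-13)^2 + (-10--13)^2 + (12-10)^2) = 10.6301

10.6301


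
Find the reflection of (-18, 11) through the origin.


Reflection through origin: (x, y) -> (-x, -y)
(-18, 11) -> (18, -11)

(18, -11)


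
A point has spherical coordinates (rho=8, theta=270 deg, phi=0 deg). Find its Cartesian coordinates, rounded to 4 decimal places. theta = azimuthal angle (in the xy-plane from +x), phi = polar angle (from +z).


x = 8 * sin(0) * cos(270) = 0
y = 8 * sin(0) * sin(270) = 0
z = 8 * cos(0) = 8

(0, 0, 8)


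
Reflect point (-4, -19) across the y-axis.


Reflection across y-axis: (x, y) -> (-x, y)
(-4, -19) -> (4, -19)

(4, -19)


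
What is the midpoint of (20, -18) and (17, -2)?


Midpoint = ((20+17)/2, (-18+-2)/2) = (18.5, -10)

(18.5, -10)


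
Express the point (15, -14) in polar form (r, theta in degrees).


r = sqrt(15^2 + (-14)^2) = 20.5183
theta = atan2(-14, 15) = 316.9749 degrees

r = 20.5183, theta = 316.9749 degrees


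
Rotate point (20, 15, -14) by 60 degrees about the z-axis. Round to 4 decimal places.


x' = 20*cos(60) - 15*sin(60) = -2.9904
y' = 20*sin(60) + 15*cos(60) = 24.8205
z' = -14

(-2.9904, 24.8205, -14)


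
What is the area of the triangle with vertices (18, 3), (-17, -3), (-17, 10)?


Area = |x1(y2-y3) + x2(y3-y1) + x3(y1-y2)| / 2
= |18*(-3-10) + -17*(10-3) + -17*(3--3)| / 2
= 227.5

227.5


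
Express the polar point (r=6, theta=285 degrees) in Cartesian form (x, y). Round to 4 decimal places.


x = 6 * cos(285) = 1.5529
y = 6 * sin(285) = -5.7956

(1.5529, -5.7956)


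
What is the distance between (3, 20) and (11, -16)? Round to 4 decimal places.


d = sqrt((11-3)^2 + (-16-20)^2) = 36.8782

36.8782


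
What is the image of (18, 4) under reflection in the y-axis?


Reflection across y-axis: (x, y) -> (-x, y)
(18, 4) -> (-18, 4)

(-18, 4)


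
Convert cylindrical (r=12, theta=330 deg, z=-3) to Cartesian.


x = 12 * cos(330) = 10.3923
y = 12 * sin(330) = -6
z = -3

(10.3923, -6, -3)


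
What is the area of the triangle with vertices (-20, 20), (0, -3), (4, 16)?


Area = |x1(y2-y3) + x2(y3-y1) + x3(y1-y2)| / 2
= |-20*(-3-16) + 0*(16-20) + 4*(20--3)| / 2
= 236

236


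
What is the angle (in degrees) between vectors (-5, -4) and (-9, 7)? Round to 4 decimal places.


dot = -5*-9 + -4*7 = 17
|u| = 6.4031, |v| = 11.4018
cos(angle) = 0.2329
angle = 76.5348 degrees

76.5348 degrees


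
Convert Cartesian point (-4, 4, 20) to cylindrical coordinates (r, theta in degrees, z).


r = sqrt((-4)^2 + 4^2) = 5.6569
theta = atan2(4, -4) = 135 deg
z = 20

r = 5.6569, theta = 135 deg, z = 20


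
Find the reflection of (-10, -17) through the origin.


Reflection through origin: (x, y) -> (-x, -y)
(-10, -17) -> (10, 17)

(10, 17)


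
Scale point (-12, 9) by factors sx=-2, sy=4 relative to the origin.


Scaling: (x*sx, y*sy) = (-12*-2, 9*4) = (24, 36)

(24, 36)


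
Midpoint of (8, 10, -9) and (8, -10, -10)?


Midpoint = ((8+8)/2, (10+-10)/2, (-9+-10)/2) = (8, 0, -9.5)

(8, 0, -9.5)


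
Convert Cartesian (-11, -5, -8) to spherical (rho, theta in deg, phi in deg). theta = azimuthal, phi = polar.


rho = sqrt((-11)^2 + (-5)^2 + (-8)^2) = 14.4914
theta = atan2(-5, -11) = 204.444 deg
phi = acos(-8/14.4914) = 123.5079 deg

rho = 14.4914, theta = 204.444 deg, phi = 123.5079 deg


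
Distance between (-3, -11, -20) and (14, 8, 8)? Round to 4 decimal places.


d = sqrt((14--3)^2 + (8--11)^2 + (8--20)^2) = 37.8682

37.8682


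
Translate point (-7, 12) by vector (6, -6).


Translation: (x+dx, y+dy) = (-7+6, 12+-6) = (-1, 6)

(-1, 6)


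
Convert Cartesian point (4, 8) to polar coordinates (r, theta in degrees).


r = sqrt(4^2 + 8^2) = 8.9443
theta = atan2(8, 4) = 63.4349 degrees

r = 8.9443, theta = 63.4349 degrees


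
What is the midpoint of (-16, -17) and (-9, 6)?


Midpoint = ((-16+-9)/2, (-17+6)/2) = (-12.5, -5.5)

(-12.5, -5.5)


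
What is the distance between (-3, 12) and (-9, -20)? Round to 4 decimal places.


d = sqrt((-9--3)^2 + (-20-12)^2) = 32.5576

32.5576


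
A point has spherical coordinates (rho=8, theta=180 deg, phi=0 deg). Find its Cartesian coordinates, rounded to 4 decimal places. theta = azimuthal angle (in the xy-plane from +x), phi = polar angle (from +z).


x = 8 * sin(0) * cos(180) = 0
y = 8 * sin(0) * sin(180) = 0
z = 8 * cos(0) = 8

(0, 0, 8)


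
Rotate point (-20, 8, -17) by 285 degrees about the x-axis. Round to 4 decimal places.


x' = -20
y' = 8*cos(285) - -17*sin(285) = -14.3502
z' = 8*sin(285) + -17*cos(285) = -12.1273

(-20, -14.3502, -12.1273)


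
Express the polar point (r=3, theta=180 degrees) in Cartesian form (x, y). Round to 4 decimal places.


x = 3 * cos(180) = -3
y = 3 * sin(180) = 0

(-3, 0)


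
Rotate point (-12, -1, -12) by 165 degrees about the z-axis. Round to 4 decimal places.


x' = -12*cos(165) - -1*sin(165) = 11.8499
y' = -12*sin(165) + -1*cos(165) = -2.1399
z' = -12

(11.8499, -2.1399, -12)


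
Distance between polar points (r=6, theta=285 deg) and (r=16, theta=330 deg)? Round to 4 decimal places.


d = sqrt(r1^2 + r2^2 - 2*r1*r2*cos(t2-t1))
d = sqrt(6^2 + 16^2 - 2*6*16*cos(330-285)) = 12.4994

12.4994


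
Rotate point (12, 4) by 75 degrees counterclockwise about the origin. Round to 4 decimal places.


x' = 12*cos(75) - 4*sin(75) = -0.7579
y' = 12*sin(75) + 4*cos(75) = 12.6264

(-0.7579, 12.6264)


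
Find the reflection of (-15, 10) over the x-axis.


Reflection across x-axis: (x, y) -> (x, -y)
(-15, 10) -> (-15, -10)

(-15, -10)


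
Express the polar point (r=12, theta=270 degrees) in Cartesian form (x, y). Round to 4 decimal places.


x = 12 * cos(270) = 0
y = 12 * sin(270) = -12

(0, -12)


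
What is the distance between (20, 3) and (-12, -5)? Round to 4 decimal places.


d = sqrt((-12-20)^2 + (-5-3)^2) = 32.9848

32.9848


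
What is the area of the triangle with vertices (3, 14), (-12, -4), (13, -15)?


Area = |x1(y2-y3) + x2(y3-y1) + x3(y1-y2)| / 2
= |3*(-4--15) + -12*(-15-14) + 13*(14--4)| / 2
= 307.5

307.5


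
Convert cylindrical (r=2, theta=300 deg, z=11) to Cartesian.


x = 2 * cos(300) = 1
y = 2 * sin(300) = -1.7321
z = 11

(1, -1.7321, 11)


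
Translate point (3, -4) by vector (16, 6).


Translation: (x+dx, y+dy) = (3+16, -4+6) = (19, 2)

(19, 2)


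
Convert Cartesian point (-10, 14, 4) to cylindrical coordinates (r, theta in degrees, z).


r = sqrt((-10)^2 + 14^2) = 17.2047
theta = atan2(14, -10) = 125.5377 deg
z = 4

r = 17.2047, theta = 125.5377 deg, z = 4


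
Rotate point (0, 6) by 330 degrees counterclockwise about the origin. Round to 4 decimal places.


x' = 0*cos(330) - 6*sin(330) = 3
y' = 0*sin(330) + 6*cos(330) = 5.1962

(3, 5.1962)


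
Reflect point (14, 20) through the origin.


Reflection through origin: (x, y) -> (-x, -y)
(14, 20) -> (-14, -20)

(-14, -20)


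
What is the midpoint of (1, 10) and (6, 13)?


Midpoint = ((1+6)/2, (10+13)/2) = (3.5, 11.5)

(3.5, 11.5)


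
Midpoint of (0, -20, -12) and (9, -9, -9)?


Midpoint = ((0+9)/2, (-20+-9)/2, (-12+-9)/2) = (4.5, -14.5, -10.5)

(4.5, -14.5, -10.5)


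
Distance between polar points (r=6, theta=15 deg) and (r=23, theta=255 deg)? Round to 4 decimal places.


d = sqrt(r1^2 + r2^2 - 2*r1*r2*cos(t2-t1))
d = sqrt(6^2 + 23^2 - 2*6*23*cos(255-15)) = 26.5141

26.5141


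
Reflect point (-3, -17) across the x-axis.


Reflection across x-axis: (x, y) -> (x, -y)
(-3, -17) -> (-3, 17)

(-3, 17)


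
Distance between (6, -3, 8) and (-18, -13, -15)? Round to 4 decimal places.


d = sqrt((-18-6)^2 + (-13--3)^2 + (-15-8)^2) = 34.7131

34.7131


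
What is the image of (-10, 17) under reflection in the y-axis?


Reflection across y-axis: (x, y) -> (-x, y)
(-10, 17) -> (10, 17)

(10, 17)


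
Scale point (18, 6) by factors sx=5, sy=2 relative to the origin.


Scaling: (x*sx, y*sy) = (18*5, 6*2) = (90, 12)

(90, 12)


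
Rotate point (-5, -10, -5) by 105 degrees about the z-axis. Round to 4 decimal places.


x' = -5*cos(105) - -10*sin(105) = 10.9534
y' = -5*sin(105) + -10*cos(105) = -2.2414
z' = -5

(10.9534, -2.2414, -5)


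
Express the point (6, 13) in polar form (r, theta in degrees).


r = sqrt(6^2 + 13^2) = 14.3178
theta = atan2(13, 6) = 65.2249 degrees

r = 14.3178, theta = 65.2249 degrees


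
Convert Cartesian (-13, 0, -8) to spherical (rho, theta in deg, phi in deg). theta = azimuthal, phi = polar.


rho = sqrt((-13)^2 + 0^2 + (-8)^2) = 15.2643
theta = atan2(0, -13) = 180 deg
phi = acos(-8/15.2643) = 121.6075 deg

rho = 15.2643, theta = 180 deg, phi = 121.6075 deg


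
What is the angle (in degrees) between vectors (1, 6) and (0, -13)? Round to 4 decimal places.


dot = 1*0 + 6*-13 = -78
|u| = 6.0828, |v| = 13
cos(angle) = -0.9864
angle = 170.5377 degrees

170.5377 degrees


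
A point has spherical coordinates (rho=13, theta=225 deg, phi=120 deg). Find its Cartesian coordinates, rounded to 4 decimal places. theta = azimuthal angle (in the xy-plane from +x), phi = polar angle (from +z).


x = 13 * sin(120) * cos(225) = -7.9608
y = 13 * sin(120) * sin(225) = -7.9608
z = 13 * cos(120) = -6.5

(-7.9608, -7.9608, -6.5)


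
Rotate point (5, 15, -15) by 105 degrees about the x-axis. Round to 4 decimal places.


x' = 5
y' = 15*cos(105) - -15*sin(105) = 10.6066
z' = 15*sin(105) + -15*cos(105) = 18.3712

(5, 10.6066, 18.3712)


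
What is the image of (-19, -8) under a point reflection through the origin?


Reflection through origin: (x, y) -> (-x, -y)
(-19, -8) -> (19, 8)

(19, 8)


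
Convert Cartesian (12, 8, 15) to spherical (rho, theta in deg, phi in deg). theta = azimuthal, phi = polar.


rho = sqrt(12^2 + 8^2 + 15^2) = 20.8087
theta = atan2(8, 12) = 33.6901 deg
phi = acos(15/20.8087) = 43.875 deg

rho = 20.8087, theta = 33.6901 deg, phi = 43.875 deg


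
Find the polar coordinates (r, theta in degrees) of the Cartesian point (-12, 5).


r = sqrt((-12)^2 + 5^2) = 13
theta = atan2(5, -12) = 157.3801 degrees

r = 13, theta = 157.3801 degrees


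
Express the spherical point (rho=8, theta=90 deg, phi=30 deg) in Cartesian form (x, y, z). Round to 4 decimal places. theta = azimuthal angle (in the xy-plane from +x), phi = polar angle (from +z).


x = 8 * sin(30) * cos(90) = 0
y = 8 * sin(30) * sin(90) = 4
z = 8 * cos(30) = 6.9282

(0, 4, 6.9282)


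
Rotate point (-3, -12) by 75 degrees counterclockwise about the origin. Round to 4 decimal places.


x' = -3*cos(75) - -12*sin(75) = 10.8147
y' = -3*sin(75) + -12*cos(75) = -6.0036

(10.8147, -6.0036)


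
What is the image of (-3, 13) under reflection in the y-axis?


Reflection across y-axis: (x, y) -> (-x, y)
(-3, 13) -> (3, 13)

(3, 13)


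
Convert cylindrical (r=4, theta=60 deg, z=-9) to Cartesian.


x = 4 * cos(60) = 2
y = 4 * sin(60) = 3.4641
z = -9

(2, 3.4641, -9)


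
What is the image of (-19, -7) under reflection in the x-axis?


Reflection across x-axis: (x, y) -> (x, -y)
(-19, -7) -> (-19, 7)

(-19, 7)


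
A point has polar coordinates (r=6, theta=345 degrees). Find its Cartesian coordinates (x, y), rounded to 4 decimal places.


x = 6 * cos(345) = 5.7956
y = 6 * sin(345) = -1.5529

(5.7956, -1.5529)


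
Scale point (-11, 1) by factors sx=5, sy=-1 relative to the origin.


Scaling: (x*sx, y*sy) = (-11*5, 1*-1) = (-55, -1)

(-55, -1)


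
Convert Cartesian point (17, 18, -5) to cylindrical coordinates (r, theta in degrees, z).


r = sqrt(17^2 + 18^2) = 24.7588
theta = atan2(18, 17) = 46.6366 deg
z = -5

r = 24.7588, theta = 46.6366 deg, z = -5


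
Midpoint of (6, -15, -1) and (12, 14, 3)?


Midpoint = ((6+12)/2, (-15+14)/2, (-1+3)/2) = (9, -0.5, 1)

(9, -0.5, 1)


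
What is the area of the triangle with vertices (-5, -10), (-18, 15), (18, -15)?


Area = |x1(y2-y3) + x2(y3-y1) + x3(y1-y2)| / 2
= |-5*(15--15) + -18*(-15--10) + 18*(-10-15)| / 2
= 255

255


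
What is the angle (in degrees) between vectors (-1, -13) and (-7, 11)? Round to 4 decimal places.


dot = -1*-7 + -13*11 = -136
|u| = 13.0384, |v| = 13.0384
cos(angle) = -0.8
angle = 143.1301 degrees

143.1301 degrees


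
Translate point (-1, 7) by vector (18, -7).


Translation: (x+dx, y+dy) = (-1+18, 7+-7) = (17, 0)

(17, 0)


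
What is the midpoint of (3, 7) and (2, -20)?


Midpoint = ((3+2)/2, (7+-20)/2) = (2.5, -6.5)

(2.5, -6.5)


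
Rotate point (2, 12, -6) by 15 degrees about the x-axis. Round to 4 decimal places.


x' = 2
y' = 12*cos(15) - -6*sin(15) = 13.144
z' = 12*sin(15) + -6*cos(15) = -2.6897

(2, 13.144, -2.6897)


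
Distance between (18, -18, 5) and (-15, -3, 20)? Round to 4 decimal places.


d = sqrt((-15-18)^2 + (-3--18)^2 + (20-5)^2) = 39.2301

39.2301


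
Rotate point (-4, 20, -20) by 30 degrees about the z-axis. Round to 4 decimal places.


x' = -4*cos(30) - 20*sin(30) = -13.4641
y' = -4*sin(30) + 20*cos(30) = 15.3205
z' = -20

(-13.4641, 15.3205, -20)


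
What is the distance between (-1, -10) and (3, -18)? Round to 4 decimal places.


d = sqrt((3--1)^2 + (-18--10)^2) = 8.9443

8.9443


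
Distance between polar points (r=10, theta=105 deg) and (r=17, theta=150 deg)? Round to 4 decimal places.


d = sqrt(r1^2 + r2^2 - 2*r1*r2*cos(t2-t1))
d = sqrt(10^2 + 17^2 - 2*10*17*cos(150-105)) = 12.1895

12.1895


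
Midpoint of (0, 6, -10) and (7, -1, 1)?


Midpoint = ((0+7)/2, (6+-1)/2, (-10+1)/2) = (3.5, 2.5, -4.5)

(3.5, 2.5, -4.5)


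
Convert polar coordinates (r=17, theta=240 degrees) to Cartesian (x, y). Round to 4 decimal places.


x = 17 * cos(240) = -8.5
y = 17 * sin(240) = -14.7224

(-8.5, -14.7224)


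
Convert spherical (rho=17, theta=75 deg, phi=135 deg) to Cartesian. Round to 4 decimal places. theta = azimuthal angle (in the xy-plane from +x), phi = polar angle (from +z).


x = 17 * sin(135) * cos(75) = 3.1112
y = 17 * sin(135) * sin(75) = 11.6112
z = 17 * cos(135) = -12.0208

(3.1112, 11.6112, -12.0208)


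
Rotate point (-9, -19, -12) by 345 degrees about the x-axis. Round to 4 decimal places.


x' = -9
y' = -19*cos(345) - -12*sin(345) = -21.4584
z' = -19*sin(345) + -12*cos(345) = -6.6735

(-9, -21.4584, -6.6735)
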